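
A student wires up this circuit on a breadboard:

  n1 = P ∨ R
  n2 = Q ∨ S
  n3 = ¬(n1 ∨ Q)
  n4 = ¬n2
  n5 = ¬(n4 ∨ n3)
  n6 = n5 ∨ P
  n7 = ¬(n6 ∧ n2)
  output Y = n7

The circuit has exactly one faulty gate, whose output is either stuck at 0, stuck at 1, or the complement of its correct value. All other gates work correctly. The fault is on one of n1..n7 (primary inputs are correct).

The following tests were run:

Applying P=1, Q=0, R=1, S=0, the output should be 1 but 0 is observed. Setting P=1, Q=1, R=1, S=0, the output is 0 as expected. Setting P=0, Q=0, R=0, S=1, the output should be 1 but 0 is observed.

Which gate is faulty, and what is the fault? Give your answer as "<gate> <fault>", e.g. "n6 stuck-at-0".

n7 stuck-at-0

Fault-free values for test 1 (P=1, Q=0, R=1, S=0): n1=1, n2=0, n3=0, n4=1, n5=0, n6=1, n7=1, giving Y=1. Observed 0.
Test 1: faults giving observed 0 are {n2 stuck-at-1, n2 inverted output, n7 stuck-at-0, n7 inverted output}.
Test 2 (P=1, Q=1, R=1, S=0): fault-free n1=1, n2=1, n3=0, n4=0, n5=1, n6=1, n7=0 → 0; observed 0. Eliminates n2 inverted output, n7 inverted output.
Test 3 (P=0, Q=0, R=0, S=1): fault-free n1=0, n2=1, n3=1, n4=0, n5=0, n6=0, n7=1 → 1; observed 0. Eliminates n2 stuck-at-1.
Only n7 stuck-at-0 is consistent with every test.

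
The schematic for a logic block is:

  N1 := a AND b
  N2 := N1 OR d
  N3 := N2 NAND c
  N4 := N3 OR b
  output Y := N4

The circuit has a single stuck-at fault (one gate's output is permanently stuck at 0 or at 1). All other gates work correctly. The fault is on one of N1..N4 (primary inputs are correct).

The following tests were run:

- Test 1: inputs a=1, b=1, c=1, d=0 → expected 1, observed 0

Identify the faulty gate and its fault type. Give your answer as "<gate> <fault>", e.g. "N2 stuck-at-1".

Fault-free values for test 1 (a=1, b=1, c=1, d=0): N1=1, N2=1, N3=0, N4=1, giving Y=1. Observed 0.
Test 1: faults giving observed 0 are {N4 stuck-at-0}.
Only N4 stuck-at-0 is consistent with every test.

N4 stuck-at-0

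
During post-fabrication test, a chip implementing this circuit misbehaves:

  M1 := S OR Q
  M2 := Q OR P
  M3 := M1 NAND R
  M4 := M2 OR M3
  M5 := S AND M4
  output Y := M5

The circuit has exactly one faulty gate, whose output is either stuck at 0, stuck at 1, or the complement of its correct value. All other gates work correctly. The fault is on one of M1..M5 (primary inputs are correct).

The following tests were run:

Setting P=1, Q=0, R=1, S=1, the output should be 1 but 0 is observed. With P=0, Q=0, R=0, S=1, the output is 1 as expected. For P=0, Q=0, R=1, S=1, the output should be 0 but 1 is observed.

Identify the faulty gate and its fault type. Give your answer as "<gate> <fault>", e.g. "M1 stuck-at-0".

M2 inverted output

Fault-free values for test 1 (P=1, Q=0, R=1, S=1): M1=1, M2=1, M3=0, M4=1, M5=1, giving Y=1. Observed 0.
Test 1: faults giving observed 0 are {M2 stuck-at-0, M2 inverted output, M4 stuck-at-0, M4 inverted output, M5 stuck-at-0, M5 inverted output}.
Test 2 (P=0, Q=0, R=0, S=1): fault-free M1=1, M2=0, M3=1, M4=1, M5=1 → 1; observed 1. Eliminates M4 stuck-at-0, M4 inverted output, M5 stuck-at-0, M5 inverted output.
Test 3 (P=0, Q=0, R=1, S=1): fault-free M1=1, M2=0, M3=0, M4=0, M5=0 → 0; observed 1. Eliminates M2 stuck-at-0.
Only M2 inverted output is consistent with every test.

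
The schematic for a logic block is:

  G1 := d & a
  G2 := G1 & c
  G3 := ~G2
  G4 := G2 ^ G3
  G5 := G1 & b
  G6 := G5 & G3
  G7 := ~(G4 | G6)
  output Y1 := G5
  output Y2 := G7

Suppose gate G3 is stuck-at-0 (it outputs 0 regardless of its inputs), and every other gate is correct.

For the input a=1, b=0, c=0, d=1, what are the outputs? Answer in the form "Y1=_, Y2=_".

Y1=0, Y2=1

Propagate with G3 forced: G1=1, G2=0, G3=0 [stuck-at-0], G4=0, G5=0, G6=0, G7=1.
So the outputs are Y1=0, Y2=1. (Without the fault they would be Y1=0, Y2=0.)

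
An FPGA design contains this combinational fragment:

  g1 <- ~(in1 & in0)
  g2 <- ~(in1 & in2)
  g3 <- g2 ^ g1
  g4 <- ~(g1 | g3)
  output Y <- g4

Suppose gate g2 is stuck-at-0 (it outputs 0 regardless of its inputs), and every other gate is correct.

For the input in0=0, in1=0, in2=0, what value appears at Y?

Propagate with g2 forced: g1=1, g2=0 [stuck-at-0], g3=1, g4=0.
So Y = 0. (Same as the fault-free value — the fault is masked on this input.)

0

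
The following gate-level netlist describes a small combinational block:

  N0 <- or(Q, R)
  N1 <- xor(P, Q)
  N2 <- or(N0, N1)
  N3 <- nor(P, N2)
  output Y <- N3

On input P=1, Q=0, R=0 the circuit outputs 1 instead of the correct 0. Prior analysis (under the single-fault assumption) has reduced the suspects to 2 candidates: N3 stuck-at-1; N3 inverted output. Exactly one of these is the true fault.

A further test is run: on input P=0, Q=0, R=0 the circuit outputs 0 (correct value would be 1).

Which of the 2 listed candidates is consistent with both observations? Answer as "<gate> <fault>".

Evaluate each candidate on input P=0, Q=0, R=0:
  N3 stuck-at-1: N0=0, N1=0, N2=0, N3=1 [stuck-at-1] → 1 — eliminated
  N3 inverted output: N0=0, N1=0, N2=0, N3=0 [inverted output] → 0 — matches
Only N3 inverted output reproduces the observed 0.

N3 inverted output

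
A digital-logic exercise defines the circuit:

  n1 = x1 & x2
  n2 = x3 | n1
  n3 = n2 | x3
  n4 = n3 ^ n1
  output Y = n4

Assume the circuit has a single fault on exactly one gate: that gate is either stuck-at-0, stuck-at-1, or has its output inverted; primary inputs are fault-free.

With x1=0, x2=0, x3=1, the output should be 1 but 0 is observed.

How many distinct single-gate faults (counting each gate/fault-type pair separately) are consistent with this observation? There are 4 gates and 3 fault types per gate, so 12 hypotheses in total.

Fault-free: n1=0, n2=1, n3=1, n4=1 → 1. Observed 0.
  n1 stuck-at-0: output 1 ✗
  n1 stuck-at-1: output 0 ✓
  n1 inverted output: output 0 ✓
  n2 stuck-at-0: output 1 ✗
  n2 stuck-at-1: output 1 ✗
  n2 inverted output: output 1 ✗
  n3 stuck-at-0: output 0 ✓
  n3 stuck-at-1: output 1 ✗
  n3 inverted output: output 0 ✓
  n4 stuck-at-0: output 0 ✓
  n4 stuck-at-1: output 1 ✗
  n4 inverted output: output 0 ✓
Consistent faults: {n1 stuck-at-1, n1 inverted output, n3 stuck-at-0, n3 inverted output, n4 stuck-at-0, n4 inverted output} — 6 in all.

6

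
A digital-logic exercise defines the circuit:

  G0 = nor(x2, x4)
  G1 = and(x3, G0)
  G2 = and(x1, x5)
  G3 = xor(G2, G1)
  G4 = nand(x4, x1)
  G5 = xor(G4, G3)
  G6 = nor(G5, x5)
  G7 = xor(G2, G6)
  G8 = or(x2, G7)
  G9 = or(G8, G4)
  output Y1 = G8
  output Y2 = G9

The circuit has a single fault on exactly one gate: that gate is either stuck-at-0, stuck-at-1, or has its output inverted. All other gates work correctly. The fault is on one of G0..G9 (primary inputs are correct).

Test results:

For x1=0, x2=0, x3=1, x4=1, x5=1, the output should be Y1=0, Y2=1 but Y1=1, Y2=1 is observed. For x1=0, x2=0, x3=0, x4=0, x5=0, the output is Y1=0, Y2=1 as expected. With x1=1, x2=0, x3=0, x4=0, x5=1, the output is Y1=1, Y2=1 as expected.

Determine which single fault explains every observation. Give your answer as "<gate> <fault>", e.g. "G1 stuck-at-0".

G2 stuck-at-1

Fault-free values for test 1 (x1=0, x2=0, x3=1, x4=1, x5=1): G0=0, G1=0, G2=0, G3=0, G4=1, G5=1, G6=0, G7=0, G8=0, G9=1, giving Y1=0, Y2=1. Observed Y1=1, Y2=1.
Test 1: faults giving observed Y1=1, Y2=1 are {G2 stuck-at-1, G2 inverted output, G6 stuck-at-1, G6 inverted output, G7 stuck-at-1, G7 inverted output, G8 stuck-at-1, G8 inverted output}.
Test 2 (x1=0, x2=0, x3=0, x4=0, x5=0): fault-free G0=1, G1=0, G2=0, G3=0, G4=1, G5=1, G6=0, G7=0, G8=0, G9=1 → Y1=0, Y2=1; observed Y1=0, Y2=1. Eliminates G6 stuck-at-1, G6 inverted output, G7 stuck-at-1, G7 inverted output, G8 stuck-at-1, G8 inverted output.
Test 3 (x1=1, x2=0, x3=0, x4=0, x5=1): fault-free G0=1, G1=0, G2=1, G3=1, G4=1, G5=0, G6=0, G7=1, G8=1, G9=1 → Y1=1, Y2=1; observed Y1=1, Y2=1. Eliminates G2 inverted output.
Only G2 stuck-at-1 is consistent with every test.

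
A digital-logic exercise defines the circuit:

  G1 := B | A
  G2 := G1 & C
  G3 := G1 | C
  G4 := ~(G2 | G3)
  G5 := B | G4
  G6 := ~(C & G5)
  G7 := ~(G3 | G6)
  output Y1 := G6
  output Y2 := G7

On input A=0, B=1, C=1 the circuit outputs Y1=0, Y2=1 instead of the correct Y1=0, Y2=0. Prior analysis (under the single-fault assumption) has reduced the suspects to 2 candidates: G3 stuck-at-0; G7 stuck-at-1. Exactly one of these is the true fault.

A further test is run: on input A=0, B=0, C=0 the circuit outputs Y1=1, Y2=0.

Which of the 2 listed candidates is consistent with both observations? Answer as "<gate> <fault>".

G3 stuck-at-0

Evaluate each candidate on input A=0, B=0, C=0:
  G3 stuck-at-0: G1=0, G2=0, G3=0 [stuck-at-0], G4=1, G5=1, G6=1, G7=0 → Y1=1, Y2=0 — matches
  G7 stuck-at-1: G1=0, G2=0, G3=0, G4=1, G5=1, G6=1, G7=1 [stuck-at-1] → Y1=1, Y2=1 — eliminated
Only G3 stuck-at-0 reproduces the observed Y1=1, Y2=0.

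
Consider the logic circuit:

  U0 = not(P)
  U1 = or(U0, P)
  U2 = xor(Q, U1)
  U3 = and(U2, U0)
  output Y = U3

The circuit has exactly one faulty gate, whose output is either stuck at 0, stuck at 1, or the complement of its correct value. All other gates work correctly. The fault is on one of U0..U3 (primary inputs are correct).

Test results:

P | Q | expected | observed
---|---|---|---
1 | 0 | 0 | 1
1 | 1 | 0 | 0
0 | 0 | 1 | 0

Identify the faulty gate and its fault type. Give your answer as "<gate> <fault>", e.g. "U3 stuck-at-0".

Fault-free values for test 1 (P=1, Q=0): U0=0, U1=1, U2=1, U3=0, giving Y=0. Observed 1.
Test 1: faults giving observed 1 are {U0 stuck-at-1, U0 inverted output, U3 stuck-at-1, U3 inverted output}.
Test 2 (P=1, Q=1): fault-free U0=0, U1=1, U2=0, U3=0 → 0; observed 0. Eliminates U3 stuck-at-1, U3 inverted output.
Test 3 (P=0, Q=0): fault-free U0=1, U1=1, U2=1, U3=1 → 1; observed 0. Eliminates U0 stuck-at-1.
Only U0 inverted output is consistent with every test.

U0 inverted output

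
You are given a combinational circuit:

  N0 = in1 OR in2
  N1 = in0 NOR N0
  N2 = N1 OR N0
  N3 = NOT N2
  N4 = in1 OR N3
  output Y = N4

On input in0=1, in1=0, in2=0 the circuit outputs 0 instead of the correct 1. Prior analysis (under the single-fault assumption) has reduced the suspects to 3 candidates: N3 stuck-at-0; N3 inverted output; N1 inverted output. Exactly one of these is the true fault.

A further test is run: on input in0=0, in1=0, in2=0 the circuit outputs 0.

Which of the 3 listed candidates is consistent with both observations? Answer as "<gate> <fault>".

N3 stuck-at-0

Evaluate each candidate on input in0=0, in1=0, in2=0:
  N3 stuck-at-0: N0=0, N1=1, N2=1, N3=0 [stuck-at-0], N4=0 → 0 — matches
  N3 inverted output: N0=0, N1=1, N2=1, N3=1 [inverted output], N4=1 → 1 — eliminated
  N1 inverted output: N0=0, N1=0 [inverted output], N2=0, N3=1, N4=1 → 1 — eliminated
Only N3 stuck-at-0 reproduces the observed 0.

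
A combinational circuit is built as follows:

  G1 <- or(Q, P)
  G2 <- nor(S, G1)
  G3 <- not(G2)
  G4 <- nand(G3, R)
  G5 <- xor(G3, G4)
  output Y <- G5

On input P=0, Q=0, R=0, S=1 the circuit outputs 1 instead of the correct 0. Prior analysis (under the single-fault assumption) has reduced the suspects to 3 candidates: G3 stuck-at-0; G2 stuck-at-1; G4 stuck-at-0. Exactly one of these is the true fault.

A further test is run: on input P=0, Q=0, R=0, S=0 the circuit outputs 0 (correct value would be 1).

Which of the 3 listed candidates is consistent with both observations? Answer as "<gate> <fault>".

Evaluate each candidate on input P=0, Q=0, R=0, S=0:
  G3 stuck-at-0: G1=0, G2=1, G3=0 [stuck-at-0], G4=1, G5=1 → 1 — eliminated
  G2 stuck-at-1: G1=0, G2=1 [stuck-at-1], G3=0, G4=1, G5=1 → 1 — eliminated
  G4 stuck-at-0: G1=0, G2=1, G3=0, G4=0 [stuck-at-0], G5=0 → 0 — matches
Only G4 stuck-at-0 reproduces the observed 0.

G4 stuck-at-0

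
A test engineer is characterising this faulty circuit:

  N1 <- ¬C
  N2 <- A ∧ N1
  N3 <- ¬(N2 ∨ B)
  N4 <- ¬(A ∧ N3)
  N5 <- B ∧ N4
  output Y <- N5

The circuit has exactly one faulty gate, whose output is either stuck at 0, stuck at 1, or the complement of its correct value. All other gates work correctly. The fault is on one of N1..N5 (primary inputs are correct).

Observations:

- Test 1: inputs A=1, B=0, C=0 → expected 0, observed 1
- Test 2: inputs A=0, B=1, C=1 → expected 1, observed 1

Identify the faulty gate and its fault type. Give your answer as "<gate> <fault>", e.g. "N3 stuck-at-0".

Fault-free values for test 1 (A=1, B=0, C=0): N1=1, N2=1, N3=0, N4=1, N5=0, giving Y=0. Observed 1.
Test 1: faults giving observed 1 are {N5 stuck-at-1, N5 inverted output}.
Test 2 (A=0, B=1, C=1): fault-free N1=0, N2=0, N3=0, N4=1, N5=1 → 1; observed 1. Eliminates N5 inverted output.
Only N5 stuck-at-1 is consistent with every test.

N5 stuck-at-1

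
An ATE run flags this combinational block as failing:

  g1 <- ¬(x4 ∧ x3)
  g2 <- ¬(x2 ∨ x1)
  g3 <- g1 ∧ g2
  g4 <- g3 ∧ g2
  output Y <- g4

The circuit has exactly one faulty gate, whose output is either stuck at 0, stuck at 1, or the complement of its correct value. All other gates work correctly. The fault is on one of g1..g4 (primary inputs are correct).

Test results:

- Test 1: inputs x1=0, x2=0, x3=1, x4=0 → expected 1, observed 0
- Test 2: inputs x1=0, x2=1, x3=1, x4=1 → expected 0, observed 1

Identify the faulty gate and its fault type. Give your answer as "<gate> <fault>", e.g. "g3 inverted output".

g4 inverted output

Fault-free values for test 1 (x1=0, x2=0, x3=1, x4=0): g1=1, g2=1, g3=1, g4=1, giving Y=1. Observed 0.
Test 1: faults giving observed 0 are {g1 stuck-at-0, g1 inverted output, g2 stuck-at-0, g2 inverted output, g3 stuck-at-0, g3 inverted output, g4 stuck-at-0, g4 inverted output}.
Test 2 (x1=0, x2=1, x3=1, x4=1): fault-free g1=0, g2=0, g3=0, g4=0 → 0; observed 1. Eliminates g1 stuck-at-0, g1 inverted output, g2 stuck-at-0, g2 inverted output, g3 stuck-at-0, g3 inverted output, g4 stuck-at-0.
Only g4 inverted output is consistent with every test.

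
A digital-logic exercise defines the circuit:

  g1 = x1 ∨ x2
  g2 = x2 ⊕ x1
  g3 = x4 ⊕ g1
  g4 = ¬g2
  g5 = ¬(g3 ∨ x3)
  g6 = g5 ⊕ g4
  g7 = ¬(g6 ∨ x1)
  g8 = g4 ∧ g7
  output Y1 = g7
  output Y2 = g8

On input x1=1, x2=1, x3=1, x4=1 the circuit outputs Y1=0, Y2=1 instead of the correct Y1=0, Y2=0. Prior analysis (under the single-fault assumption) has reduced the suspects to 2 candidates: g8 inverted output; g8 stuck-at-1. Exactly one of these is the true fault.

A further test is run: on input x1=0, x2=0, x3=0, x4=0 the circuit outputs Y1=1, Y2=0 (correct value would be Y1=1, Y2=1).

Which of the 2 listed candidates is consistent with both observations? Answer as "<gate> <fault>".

Evaluate each candidate on input x1=0, x2=0, x3=0, x4=0:
  g8 inverted output: g1=0, g2=0, g3=0, g4=1, g5=1, g6=0, g7=1, g8=0 [inverted output] → Y1=1, Y2=0 — matches
  g8 stuck-at-1: g1=0, g2=0, g3=0, g4=1, g5=1, g6=0, g7=1, g8=1 [stuck-at-1] → Y1=1, Y2=1 — eliminated
Only g8 inverted output reproduces the observed Y1=1, Y2=0.

g8 inverted output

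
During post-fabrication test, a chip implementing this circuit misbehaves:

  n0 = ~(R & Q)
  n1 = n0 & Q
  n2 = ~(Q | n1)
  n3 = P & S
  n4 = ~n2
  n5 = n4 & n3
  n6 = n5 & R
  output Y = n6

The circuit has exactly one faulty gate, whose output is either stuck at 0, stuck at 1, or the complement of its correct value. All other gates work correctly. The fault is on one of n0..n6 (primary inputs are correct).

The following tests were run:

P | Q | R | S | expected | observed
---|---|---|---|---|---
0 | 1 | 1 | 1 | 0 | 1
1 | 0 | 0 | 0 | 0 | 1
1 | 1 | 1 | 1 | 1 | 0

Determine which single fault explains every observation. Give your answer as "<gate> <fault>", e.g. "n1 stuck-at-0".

Fault-free values for test 1 (P=0, Q=1, R=1, S=1): n0=0, n1=0, n2=0, n3=0, n4=1, n5=0, n6=0, giving Y=0. Observed 1.
Test 1: faults giving observed 1 are {n3 stuck-at-1, n3 inverted output, n5 stuck-at-1, n5 inverted output, n6 stuck-at-1, n6 inverted output}.
Test 2 (P=1, Q=0, R=0, S=0): fault-free n0=1, n1=0, n2=1, n3=0, n4=0, n5=0, n6=0 → 0; observed 1. Eliminates n3 stuck-at-1, n3 inverted output, n5 stuck-at-1, n5 inverted output.
Test 3 (P=1, Q=1, R=1, S=1): fault-free n0=0, n1=0, n2=0, n3=1, n4=1, n5=1, n6=1 → 1; observed 0. Eliminates n6 stuck-at-1.
Only n6 inverted output is consistent with every test.

n6 inverted output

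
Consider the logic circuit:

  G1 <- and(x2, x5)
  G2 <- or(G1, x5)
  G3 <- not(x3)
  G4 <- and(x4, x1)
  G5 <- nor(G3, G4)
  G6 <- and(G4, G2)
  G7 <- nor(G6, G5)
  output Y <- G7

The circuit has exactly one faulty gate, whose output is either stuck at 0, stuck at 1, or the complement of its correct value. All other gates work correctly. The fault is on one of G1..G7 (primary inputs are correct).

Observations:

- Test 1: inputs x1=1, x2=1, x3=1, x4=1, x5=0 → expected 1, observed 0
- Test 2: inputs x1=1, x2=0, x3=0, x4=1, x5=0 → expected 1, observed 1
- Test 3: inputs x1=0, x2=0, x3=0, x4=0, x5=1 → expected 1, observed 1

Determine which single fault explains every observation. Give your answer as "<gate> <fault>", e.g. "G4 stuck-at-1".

G4 stuck-at-0

Fault-free values for test 1 (x1=1, x2=1, x3=1, x4=1, x5=0): G1=0, G2=0, G3=0, G4=1, G5=0, G6=0, G7=1, giving Y=1. Observed 0.
Test 1: faults giving observed 0 are {G1 stuck-at-1, G1 inverted output, G2 stuck-at-1, G2 inverted output, G4 stuck-at-0, G4 inverted output, G5 stuck-at-1, G5 inverted output, G6 stuck-at-1, G6 inverted output, G7 stuck-at-0, G7 inverted output}.
Test 2 (x1=1, x2=0, x3=0, x4=1, x5=0): fault-free G1=0, G2=0, G3=1, G4=1, G5=0, G6=0, G7=1 → 1; observed 1. Eliminates G1 stuck-at-1, G1 inverted output, G2 stuck-at-1, G2 inverted output, G5 stuck-at-1, G5 inverted output, G6 stuck-at-1, G6 inverted output, G7 stuck-at-0, G7 inverted output.
Test 3 (x1=0, x2=0, x3=0, x4=0, x5=1): fault-free G1=0, G2=1, G3=1, G4=0, G5=0, G6=0, G7=1 → 1; observed 1. Eliminates G4 inverted output.
Only G4 stuck-at-0 is consistent with every test.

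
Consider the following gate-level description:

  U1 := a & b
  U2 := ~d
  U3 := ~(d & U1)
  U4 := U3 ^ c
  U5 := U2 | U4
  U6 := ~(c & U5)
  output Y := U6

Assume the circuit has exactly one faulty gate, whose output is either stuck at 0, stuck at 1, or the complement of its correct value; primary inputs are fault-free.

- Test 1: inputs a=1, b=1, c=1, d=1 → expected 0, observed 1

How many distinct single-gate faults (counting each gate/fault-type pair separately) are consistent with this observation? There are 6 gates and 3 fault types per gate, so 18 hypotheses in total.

Fault-free: U1=1, U2=0, U3=0, U4=1, U5=1, U6=0 → 0. Observed 1.
  U1: stuck-at-0, inverted output ✓; others ✗
  U2: none of the 3 fault types match ✗
  U3: stuck-at-1, inverted output ✓; others ✗
  U4: stuck-at-0, inverted output ✓; others ✗
  U5: stuck-at-0, inverted output ✓; others ✗
  U6: stuck-at-1, inverted output ✓; others ✗
Consistent faults: {U1 stuck-at-0, U1 inverted output, U3 stuck-at-1, U3 inverted output, U4 stuck-at-0, U4 inverted output, U5 stuck-at-0, U5 inverted output, U6 stuck-at-1, U6 inverted output} — 10 in all.

10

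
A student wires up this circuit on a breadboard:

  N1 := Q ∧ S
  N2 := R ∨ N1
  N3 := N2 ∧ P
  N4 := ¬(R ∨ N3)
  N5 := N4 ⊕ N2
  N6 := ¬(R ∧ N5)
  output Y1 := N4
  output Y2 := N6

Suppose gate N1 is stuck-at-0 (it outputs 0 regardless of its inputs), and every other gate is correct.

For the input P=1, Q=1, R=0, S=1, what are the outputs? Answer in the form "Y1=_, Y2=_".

Y1=1, Y2=1

Propagate with N1 forced: N1=0 [stuck-at-0], N2=0, N3=0, N4=1, N5=1, N6=1.
So the outputs are Y1=1, Y2=1. (Without the fault they would be Y1=0, Y2=1.)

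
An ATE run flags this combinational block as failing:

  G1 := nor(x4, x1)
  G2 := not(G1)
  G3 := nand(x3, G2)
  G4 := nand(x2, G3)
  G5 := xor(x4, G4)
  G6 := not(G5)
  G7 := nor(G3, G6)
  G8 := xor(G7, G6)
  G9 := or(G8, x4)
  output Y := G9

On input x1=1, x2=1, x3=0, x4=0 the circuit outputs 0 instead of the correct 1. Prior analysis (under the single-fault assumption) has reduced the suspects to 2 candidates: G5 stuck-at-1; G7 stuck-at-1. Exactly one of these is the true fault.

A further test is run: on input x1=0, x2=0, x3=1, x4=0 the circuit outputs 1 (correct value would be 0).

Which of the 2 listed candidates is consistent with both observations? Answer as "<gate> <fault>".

Evaluate each candidate on input x1=0, x2=0, x3=1, x4=0:
  G5 stuck-at-1: G1=1, G2=0, G3=1, G4=1, G5=1 [stuck-at-1], G6=0, G7=0, G8=0, G9=0 → 0 — eliminated
  G7 stuck-at-1: G1=1, G2=0, G3=1, G4=1, G5=1, G6=0, G7=1 [stuck-at-1], G8=1, G9=1 → 1 — matches
Only G7 stuck-at-1 reproduces the observed 1.

G7 stuck-at-1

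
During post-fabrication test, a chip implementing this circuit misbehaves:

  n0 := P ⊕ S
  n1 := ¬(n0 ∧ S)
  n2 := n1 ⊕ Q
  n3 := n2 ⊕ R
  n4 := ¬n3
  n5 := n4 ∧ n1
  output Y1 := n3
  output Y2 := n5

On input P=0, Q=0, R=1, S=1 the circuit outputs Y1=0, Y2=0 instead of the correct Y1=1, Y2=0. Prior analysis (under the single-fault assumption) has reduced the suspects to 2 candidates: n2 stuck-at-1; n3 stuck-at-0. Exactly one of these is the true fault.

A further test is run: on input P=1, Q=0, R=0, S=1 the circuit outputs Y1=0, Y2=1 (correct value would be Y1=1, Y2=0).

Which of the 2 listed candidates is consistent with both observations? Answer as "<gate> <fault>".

n3 stuck-at-0

Evaluate each candidate on input P=1, Q=0, R=0, S=1:
  n2 stuck-at-1: n0=0, n1=1, n2=1 [stuck-at-1], n3=1, n4=0, n5=0 → Y1=1, Y2=0 — eliminated
  n3 stuck-at-0: n0=0, n1=1, n2=1, n3=0 [stuck-at-0], n4=1, n5=1 → Y1=0, Y2=1 — matches
Only n3 stuck-at-0 reproduces the observed Y1=0, Y2=1.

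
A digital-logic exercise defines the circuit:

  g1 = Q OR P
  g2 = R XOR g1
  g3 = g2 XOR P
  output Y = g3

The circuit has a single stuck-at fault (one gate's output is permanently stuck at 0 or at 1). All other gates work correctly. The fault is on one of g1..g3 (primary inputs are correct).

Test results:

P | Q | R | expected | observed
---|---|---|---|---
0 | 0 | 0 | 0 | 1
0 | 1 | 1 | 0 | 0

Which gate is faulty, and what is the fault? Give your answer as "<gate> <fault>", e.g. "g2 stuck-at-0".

g1 stuck-at-1

Fault-free values for test 1 (P=0, Q=0, R=0): g1=0, g2=0, g3=0, giving Y=0. Observed 1.
Test 1: faults giving observed 1 are {g1 stuck-at-1, g2 stuck-at-1, g3 stuck-at-1}.
Test 2 (P=0, Q=1, R=1): fault-free g1=1, g2=0, g3=0 → 0; observed 0. Eliminates g2 stuck-at-1, g3 stuck-at-1.
Only g1 stuck-at-1 is consistent with every test.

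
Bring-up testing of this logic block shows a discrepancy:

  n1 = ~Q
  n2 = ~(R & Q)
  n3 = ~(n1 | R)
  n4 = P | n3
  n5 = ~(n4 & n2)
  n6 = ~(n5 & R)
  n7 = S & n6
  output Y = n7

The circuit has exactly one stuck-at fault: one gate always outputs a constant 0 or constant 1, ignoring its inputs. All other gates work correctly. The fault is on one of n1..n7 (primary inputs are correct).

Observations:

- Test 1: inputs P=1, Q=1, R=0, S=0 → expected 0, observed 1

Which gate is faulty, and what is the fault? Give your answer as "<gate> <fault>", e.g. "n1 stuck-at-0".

n7 stuck-at-1

Fault-free values for test 1 (P=1, Q=1, R=0, S=0): n1=0, n2=1, n3=1, n4=1, n5=0, n6=1, n7=0, giving Y=0. Observed 1.
Test 1: faults giving observed 1 are {n7 stuck-at-1}.
Only n7 stuck-at-1 is consistent with every test.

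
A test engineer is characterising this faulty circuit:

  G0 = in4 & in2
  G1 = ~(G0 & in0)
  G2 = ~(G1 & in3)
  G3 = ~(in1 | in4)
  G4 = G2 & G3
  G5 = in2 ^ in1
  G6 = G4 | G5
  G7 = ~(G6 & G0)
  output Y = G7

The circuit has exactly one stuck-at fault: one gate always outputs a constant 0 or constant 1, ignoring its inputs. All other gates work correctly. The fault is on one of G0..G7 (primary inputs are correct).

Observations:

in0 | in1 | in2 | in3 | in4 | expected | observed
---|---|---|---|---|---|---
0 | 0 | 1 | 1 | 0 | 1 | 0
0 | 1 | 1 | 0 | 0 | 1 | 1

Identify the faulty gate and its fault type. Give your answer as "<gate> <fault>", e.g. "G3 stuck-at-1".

G0 stuck-at-1

Fault-free values for test 1 (in0=0, in1=0, in2=1, in3=1, in4=0): G0=0, G1=1, G2=0, G3=1, G4=0, G5=1, G6=1, G7=1, giving Y=1. Observed 0.
Test 1: faults giving observed 0 are {G0 stuck-at-1, G7 stuck-at-0}.
Test 2 (in0=0, in1=1, in2=1, in3=0, in4=0): fault-free G0=0, G1=1, G2=1, G3=0, G4=0, G5=0, G6=0, G7=1 → 1; observed 1. Eliminates G7 stuck-at-0.
Only G0 stuck-at-1 is consistent with every test.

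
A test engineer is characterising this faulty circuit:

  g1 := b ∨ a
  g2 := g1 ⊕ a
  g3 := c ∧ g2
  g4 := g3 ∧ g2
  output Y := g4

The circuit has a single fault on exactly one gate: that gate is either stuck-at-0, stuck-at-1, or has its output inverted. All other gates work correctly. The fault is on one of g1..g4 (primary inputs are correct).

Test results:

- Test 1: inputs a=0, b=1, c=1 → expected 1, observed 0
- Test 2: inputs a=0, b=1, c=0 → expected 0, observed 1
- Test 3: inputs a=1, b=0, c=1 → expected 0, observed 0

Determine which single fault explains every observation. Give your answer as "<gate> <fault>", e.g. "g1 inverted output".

Fault-free values for test 1 (a=0, b=1, c=1): g1=1, g2=1, g3=1, g4=1, giving Y=1. Observed 0.
Test 1: faults giving observed 0 are {g1 stuck-at-0, g1 inverted output, g2 stuck-at-0, g2 inverted output, g3 stuck-at-0, g3 inverted output, g4 stuck-at-0, g4 inverted output}.
Test 2 (a=0, b=1, c=0): fault-free g1=1, g2=1, g3=0, g4=0 → 0; observed 1. Eliminates g1 stuck-at-0, g1 inverted output, g2 stuck-at-0, g2 inverted output, g3 stuck-at-0, g4 stuck-at-0.
Test 3 (a=1, b=0, c=1): fault-free g1=1, g2=0, g3=0, g4=0 → 0; observed 0. Eliminates g4 inverted output.
Only g3 inverted output is consistent with every test.

g3 inverted output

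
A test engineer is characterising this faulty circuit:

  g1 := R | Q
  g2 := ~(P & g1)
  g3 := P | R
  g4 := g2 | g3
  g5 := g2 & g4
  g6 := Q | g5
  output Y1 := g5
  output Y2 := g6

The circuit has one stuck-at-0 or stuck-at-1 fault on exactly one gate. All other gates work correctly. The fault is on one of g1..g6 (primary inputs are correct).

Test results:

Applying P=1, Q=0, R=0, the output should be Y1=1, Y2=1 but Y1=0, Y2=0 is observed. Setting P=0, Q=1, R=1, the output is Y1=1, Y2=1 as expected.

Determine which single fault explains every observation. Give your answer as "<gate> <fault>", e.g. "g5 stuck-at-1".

g1 stuck-at-1

Fault-free values for test 1 (P=1, Q=0, R=0): g1=0, g2=1, g3=1, g4=1, g5=1, g6=1, giving Y1=1, Y2=1. Observed Y1=0, Y2=0.
Test 1: faults giving observed Y1=0, Y2=0 are {g1 stuck-at-1, g2 stuck-at-0, g4 stuck-at-0, g5 stuck-at-0}.
Test 2 (P=0, Q=1, R=1): fault-free g1=1, g2=1, g3=1, g4=1, g5=1, g6=1 → Y1=1, Y2=1; observed Y1=1, Y2=1. Eliminates g2 stuck-at-0, g4 stuck-at-0, g5 stuck-at-0.
Only g1 stuck-at-1 is consistent with every test.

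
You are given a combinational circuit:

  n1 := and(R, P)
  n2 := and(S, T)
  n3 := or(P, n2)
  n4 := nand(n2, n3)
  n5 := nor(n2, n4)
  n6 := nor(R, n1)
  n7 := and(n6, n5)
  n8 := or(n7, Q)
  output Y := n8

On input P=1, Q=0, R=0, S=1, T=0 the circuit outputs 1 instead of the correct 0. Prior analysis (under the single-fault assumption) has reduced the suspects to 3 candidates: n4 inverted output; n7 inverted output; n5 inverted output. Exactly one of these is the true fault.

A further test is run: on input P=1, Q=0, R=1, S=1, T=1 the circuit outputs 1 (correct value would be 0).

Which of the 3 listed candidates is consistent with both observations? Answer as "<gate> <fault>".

Evaluate each candidate on input P=1, Q=0, R=1, S=1, T=1:
  n4 inverted output: n1=1, n2=1, n3=1, n4=1 [inverted output], n5=0, n6=0, n7=0, n8=0 → 0 — eliminated
  n7 inverted output: n1=1, n2=1, n3=1, n4=0, n5=0, n6=0, n7=1 [inverted output], n8=1 → 1 — matches
  n5 inverted output: n1=1, n2=1, n3=1, n4=0, n5=1 [inverted output], n6=0, n7=0, n8=0 → 0 — eliminated
Only n7 inverted output reproduces the observed 1.

n7 inverted output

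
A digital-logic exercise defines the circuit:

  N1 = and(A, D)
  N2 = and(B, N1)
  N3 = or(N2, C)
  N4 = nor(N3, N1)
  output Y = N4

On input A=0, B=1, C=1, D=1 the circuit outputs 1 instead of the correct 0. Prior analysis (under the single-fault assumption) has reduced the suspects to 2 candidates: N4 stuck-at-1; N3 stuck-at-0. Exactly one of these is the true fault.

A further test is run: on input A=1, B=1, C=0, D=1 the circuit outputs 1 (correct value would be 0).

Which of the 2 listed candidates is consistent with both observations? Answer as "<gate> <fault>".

N4 stuck-at-1

Evaluate each candidate on input A=1, B=1, C=0, D=1:
  N4 stuck-at-1: N1=1, N2=1, N3=1, N4=1 [stuck-at-1] → 1 — matches
  N3 stuck-at-0: N1=1, N2=1, N3=0 [stuck-at-0], N4=0 → 0 — eliminated
Only N4 stuck-at-1 reproduces the observed 1.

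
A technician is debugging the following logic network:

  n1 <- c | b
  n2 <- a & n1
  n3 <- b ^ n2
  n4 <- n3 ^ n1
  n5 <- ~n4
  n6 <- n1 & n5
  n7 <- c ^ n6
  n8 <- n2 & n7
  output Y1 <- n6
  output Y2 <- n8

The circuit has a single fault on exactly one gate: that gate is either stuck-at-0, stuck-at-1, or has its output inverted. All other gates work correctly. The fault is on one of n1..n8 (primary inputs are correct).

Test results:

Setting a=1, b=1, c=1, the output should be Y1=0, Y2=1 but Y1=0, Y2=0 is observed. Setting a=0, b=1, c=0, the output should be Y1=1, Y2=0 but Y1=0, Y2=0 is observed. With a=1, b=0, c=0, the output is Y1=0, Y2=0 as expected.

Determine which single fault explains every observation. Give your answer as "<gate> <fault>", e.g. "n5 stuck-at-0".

Fault-free values for test 1 (a=1, b=1, c=1): n1=1, n2=1, n3=0, n4=1, n5=0, n6=0, n7=1, n8=1, giving Y1=0, Y2=1. Observed Y1=0, Y2=0.
Test 1: faults giving observed Y1=0, Y2=0 are {n1 stuck-at-0, n1 inverted output, n7 stuck-at-0, n7 inverted output, n8 stuck-at-0, n8 inverted output}.
Test 2 (a=0, b=1, c=0): fault-free n1=1, n2=0, n3=1, n4=0, n5=1, n6=1, n7=1, n8=0 → Y1=1, Y2=0; observed Y1=0, Y2=0. Eliminates n7 stuck-at-0, n7 inverted output, n8 stuck-at-0, n8 inverted output.
Test 3 (a=1, b=0, c=0): fault-free n1=0, n2=0, n3=0, n4=0, n5=1, n6=0, n7=0, n8=0 → Y1=0, Y2=0; observed Y1=0, Y2=0. Eliminates n1 inverted output.
Only n1 stuck-at-0 is consistent with every test.

n1 stuck-at-0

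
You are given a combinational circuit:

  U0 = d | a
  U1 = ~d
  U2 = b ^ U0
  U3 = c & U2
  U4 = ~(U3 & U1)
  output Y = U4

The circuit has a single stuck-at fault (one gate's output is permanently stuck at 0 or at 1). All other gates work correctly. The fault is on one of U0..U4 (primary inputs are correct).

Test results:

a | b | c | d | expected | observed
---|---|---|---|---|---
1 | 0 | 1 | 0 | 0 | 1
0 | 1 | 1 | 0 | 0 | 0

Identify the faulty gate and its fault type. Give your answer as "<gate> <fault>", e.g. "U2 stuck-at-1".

Fault-free values for test 1 (a=1, b=0, c=1, d=0): U0=1, U1=1, U2=1, U3=1, U4=0, giving Y=0. Observed 1.
Test 1: faults giving observed 1 are {U0 stuck-at-0, U1 stuck-at-0, U2 stuck-at-0, U3 stuck-at-0, U4 stuck-at-1}.
Test 2 (a=0, b=1, c=1, d=0): fault-free U0=0, U1=1, U2=1, U3=1, U4=0 → 0; observed 0. Eliminates U1 stuck-at-0, U2 stuck-at-0, U3 stuck-at-0, U4 stuck-at-1.
Only U0 stuck-at-0 is consistent with every test.

U0 stuck-at-0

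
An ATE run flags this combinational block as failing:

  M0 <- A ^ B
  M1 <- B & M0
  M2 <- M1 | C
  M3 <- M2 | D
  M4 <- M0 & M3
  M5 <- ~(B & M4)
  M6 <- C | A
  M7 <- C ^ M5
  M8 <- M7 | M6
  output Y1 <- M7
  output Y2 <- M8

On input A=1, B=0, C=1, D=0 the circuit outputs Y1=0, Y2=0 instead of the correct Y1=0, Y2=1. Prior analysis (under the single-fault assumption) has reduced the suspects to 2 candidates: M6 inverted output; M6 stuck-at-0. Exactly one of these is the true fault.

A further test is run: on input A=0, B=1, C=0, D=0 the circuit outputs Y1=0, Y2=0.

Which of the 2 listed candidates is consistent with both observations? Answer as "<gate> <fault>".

M6 stuck-at-0

Evaluate each candidate on input A=0, B=1, C=0, D=0:
  M6 inverted output: M0=1, M1=1, M2=1, M3=1, M4=1, M5=0, M6=1 [inverted output], M7=0, M8=1 → Y1=0, Y2=1 — eliminated
  M6 stuck-at-0: M0=1, M1=1, M2=1, M3=1, M4=1, M5=0, M6=0 [stuck-at-0], M7=0, M8=0 → Y1=0, Y2=0 — matches
Only M6 stuck-at-0 reproduces the observed Y1=0, Y2=0.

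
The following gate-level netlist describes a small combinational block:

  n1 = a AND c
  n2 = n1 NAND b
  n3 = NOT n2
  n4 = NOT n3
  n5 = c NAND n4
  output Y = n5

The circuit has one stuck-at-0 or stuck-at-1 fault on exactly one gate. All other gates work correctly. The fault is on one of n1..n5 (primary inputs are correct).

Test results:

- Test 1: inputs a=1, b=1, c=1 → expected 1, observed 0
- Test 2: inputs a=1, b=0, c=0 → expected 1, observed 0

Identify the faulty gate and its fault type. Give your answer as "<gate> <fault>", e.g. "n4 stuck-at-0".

Fault-free values for test 1 (a=1, b=1, c=1): n1=1, n2=0, n3=1, n4=0, n5=1, giving Y=1. Observed 0.
Test 1: faults giving observed 0 are {n1 stuck-at-0, n2 stuck-at-1, n3 stuck-at-0, n4 stuck-at-1, n5 stuck-at-0}.
Test 2 (a=1, b=0, c=0): fault-free n1=0, n2=1, n3=0, n4=1, n5=1 → 1; observed 0. Eliminates n1 stuck-at-0, n2 stuck-at-1, n3 stuck-at-0, n4 stuck-at-1.
Only n5 stuck-at-0 is consistent with every test.

n5 stuck-at-0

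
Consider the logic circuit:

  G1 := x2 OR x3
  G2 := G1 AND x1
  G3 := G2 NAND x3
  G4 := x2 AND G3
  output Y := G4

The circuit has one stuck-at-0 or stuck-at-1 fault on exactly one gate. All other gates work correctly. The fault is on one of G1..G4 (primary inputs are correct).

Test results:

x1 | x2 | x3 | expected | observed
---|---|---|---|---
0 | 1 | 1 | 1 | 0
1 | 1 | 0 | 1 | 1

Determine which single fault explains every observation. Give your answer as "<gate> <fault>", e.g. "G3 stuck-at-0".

Fault-free values for test 1 (x1=0, x2=1, x3=1): G1=1, G2=0, G3=1, G4=1, giving Y=1. Observed 0.
Test 1: faults giving observed 0 are {G2 stuck-at-1, G3 stuck-at-0, G4 stuck-at-0}.
Test 2 (x1=1, x2=1, x3=0): fault-free G1=1, G2=1, G3=1, G4=1 → 1; observed 1. Eliminates G3 stuck-at-0, G4 stuck-at-0.
Only G2 stuck-at-1 is consistent with every test.

G2 stuck-at-1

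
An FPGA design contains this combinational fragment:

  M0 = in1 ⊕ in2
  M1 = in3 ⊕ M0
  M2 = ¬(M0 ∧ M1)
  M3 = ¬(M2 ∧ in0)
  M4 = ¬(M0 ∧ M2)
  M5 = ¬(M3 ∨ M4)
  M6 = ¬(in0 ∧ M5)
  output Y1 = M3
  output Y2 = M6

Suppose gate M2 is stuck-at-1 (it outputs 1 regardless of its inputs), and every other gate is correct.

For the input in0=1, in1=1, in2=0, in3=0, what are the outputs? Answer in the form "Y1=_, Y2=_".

Propagate with M2 forced: M0=1, M1=1, M2=1 [stuck-at-1], M3=0, M4=0, M5=1, M6=0.
So the outputs are Y1=0, Y2=0. (Without the fault they would be Y1=1, Y2=1.)

Y1=0, Y2=0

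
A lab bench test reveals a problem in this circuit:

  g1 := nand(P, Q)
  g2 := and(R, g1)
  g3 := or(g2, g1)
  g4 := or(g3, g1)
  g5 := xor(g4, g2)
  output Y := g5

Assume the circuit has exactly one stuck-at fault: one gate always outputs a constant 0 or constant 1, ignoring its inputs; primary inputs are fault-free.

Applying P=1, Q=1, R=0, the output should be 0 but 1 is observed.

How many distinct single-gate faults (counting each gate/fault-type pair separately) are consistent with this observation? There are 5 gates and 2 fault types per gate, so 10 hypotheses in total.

Fault-free: g1=0, g2=0, g3=0, g4=0, g5=0 → 0. Observed 1.
  g1 stuck-at-0: output 0 ✗
  g1 stuck-at-1: output 1 ✓
  g2 stuck-at-0: output 0 ✗
  g2 stuck-at-1: output 0 ✗
  g3 stuck-at-0: output 0 ✗
  g3 stuck-at-1: output 1 ✓
  g4 stuck-at-0: output 0 ✗
  g4 stuck-at-1: output 1 ✓
  g5 stuck-at-0: output 0 ✗
  g5 stuck-at-1: output 1 ✓
Consistent faults: {g1 stuck-at-1, g3 stuck-at-1, g4 stuck-at-1, g5 stuck-at-1} — 4 in all.

4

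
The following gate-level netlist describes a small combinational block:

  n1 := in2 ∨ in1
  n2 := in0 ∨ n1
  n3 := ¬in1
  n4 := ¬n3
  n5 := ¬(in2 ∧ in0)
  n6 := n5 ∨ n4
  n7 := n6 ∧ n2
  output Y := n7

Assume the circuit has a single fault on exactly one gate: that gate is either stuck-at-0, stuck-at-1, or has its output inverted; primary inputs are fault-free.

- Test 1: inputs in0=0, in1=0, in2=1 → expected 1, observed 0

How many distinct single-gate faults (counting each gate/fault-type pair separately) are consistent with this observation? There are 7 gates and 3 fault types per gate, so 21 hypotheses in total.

Fault-free: n1=1, n2=1, n3=1, n4=0, n5=1, n6=1, n7=1 → 1. Observed 0.
  n1: stuck-at-0, inverted output ✓; others ✗
  n2: stuck-at-0, inverted output ✓; others ✗
  n3: none of the 3 fault types match ✗
  n4: none of the 3 fault types match ✗
  n5: stuck-at-0, inverted output ✓; others ✗
  n6: stuck-at-0, inverted output ✓; others ✗
  n7: stuck-at-0, inverted output ✓; others ✗
Consistent faults: {n1 stuck-at-0, n1 inverted output, n2 stuck-at-0, n2 inverted output, n5 stuck-at-0, n5 inverted output, n6 stuck-at-0, n6 inverted output, n7 stuck-at-0, n7 inverted output} — 10 in all.

10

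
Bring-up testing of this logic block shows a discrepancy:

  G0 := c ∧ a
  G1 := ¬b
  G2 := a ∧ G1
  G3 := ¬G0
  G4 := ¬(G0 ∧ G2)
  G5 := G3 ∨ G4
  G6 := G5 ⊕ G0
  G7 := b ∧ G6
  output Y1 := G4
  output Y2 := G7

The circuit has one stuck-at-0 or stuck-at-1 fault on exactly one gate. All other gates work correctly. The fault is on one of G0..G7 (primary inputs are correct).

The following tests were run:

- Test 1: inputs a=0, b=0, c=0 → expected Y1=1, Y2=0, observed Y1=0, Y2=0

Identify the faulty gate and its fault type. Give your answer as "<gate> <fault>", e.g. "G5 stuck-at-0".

Fault-free values for test 1 (a=0, b=0, c=0): G0=0, G1=1, G2=0, G3=1, G4=1, G5=1, G6=1, G7=0, giving Y1=1, Y2=0. Observed Y1=0, Y2=0.
Test 1: faults giving observed Y1=0, Y2=0 are {G4 stuck-at-0}.
Only G4 stuck-at-0 is consistent with every test.

G4 stuck-at-0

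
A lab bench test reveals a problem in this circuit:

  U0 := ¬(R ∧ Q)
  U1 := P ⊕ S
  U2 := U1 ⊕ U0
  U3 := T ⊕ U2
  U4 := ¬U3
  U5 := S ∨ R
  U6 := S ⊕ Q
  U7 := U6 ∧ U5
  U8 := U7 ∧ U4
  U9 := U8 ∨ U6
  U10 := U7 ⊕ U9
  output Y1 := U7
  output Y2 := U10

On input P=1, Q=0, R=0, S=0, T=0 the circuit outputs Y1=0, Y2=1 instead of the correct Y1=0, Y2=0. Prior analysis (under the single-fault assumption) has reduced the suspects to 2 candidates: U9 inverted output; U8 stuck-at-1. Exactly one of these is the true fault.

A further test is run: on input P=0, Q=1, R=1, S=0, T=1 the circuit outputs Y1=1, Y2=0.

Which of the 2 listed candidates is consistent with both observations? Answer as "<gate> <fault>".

U8 stuck-at-1

Evaluate each candidate on input P=0, Q=1, R=1, S=0, T=1:
  U9 inverted output: U0=0, U1=0, U2=0, U3=1, U4=0, U5=1, U6=1, U7=1, U8=0, U9=0 [inverted output], U10=1 → Y1=1, Y2=1 — eliminated
  U8 stuck-at-1: U0=0, U1=0, U2=0, U3=1, U4=0, U5=1, U6=1, U7=1, U8=1 [stuck-at-1], U9=1, U10=0 → Y1=1, Y2=0 — matches
Only U8 stuck-at-1 reproduces the observed Y1=1, Y2=0.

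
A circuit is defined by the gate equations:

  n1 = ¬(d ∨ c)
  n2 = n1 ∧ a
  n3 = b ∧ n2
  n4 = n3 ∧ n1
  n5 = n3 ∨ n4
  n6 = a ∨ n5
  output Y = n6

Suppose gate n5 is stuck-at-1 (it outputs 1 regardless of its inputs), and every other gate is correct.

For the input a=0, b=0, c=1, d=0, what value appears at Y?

Propagate with n5 forced: n1=0, n2=0, n3=0, n4=0, n5=1 [stuck-at-1], n6=1.
So Y = 1. (Without the fault it would be 0.)

1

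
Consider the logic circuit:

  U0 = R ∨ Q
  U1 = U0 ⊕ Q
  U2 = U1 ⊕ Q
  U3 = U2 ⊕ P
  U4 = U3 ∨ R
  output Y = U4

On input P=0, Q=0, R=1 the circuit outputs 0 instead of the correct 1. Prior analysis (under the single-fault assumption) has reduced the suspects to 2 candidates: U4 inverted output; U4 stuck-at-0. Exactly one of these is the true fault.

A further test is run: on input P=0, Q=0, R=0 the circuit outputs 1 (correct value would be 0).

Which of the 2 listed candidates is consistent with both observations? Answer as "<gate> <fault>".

U4 inverted output

Evaluate each candidate on input P=0, Q=0, R=0:
  U4 inverted output: U0=0, U1=0, U2=0, U3=0, U4=1 [inverted output] → 1 — matches
  U4 stuck-at-0: U0=0, U1=0, U2=0, U3=0, U4=0 [stuck-at-0] → 0 — eliminated
Only U4 inverted output reproduces the observed 1.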